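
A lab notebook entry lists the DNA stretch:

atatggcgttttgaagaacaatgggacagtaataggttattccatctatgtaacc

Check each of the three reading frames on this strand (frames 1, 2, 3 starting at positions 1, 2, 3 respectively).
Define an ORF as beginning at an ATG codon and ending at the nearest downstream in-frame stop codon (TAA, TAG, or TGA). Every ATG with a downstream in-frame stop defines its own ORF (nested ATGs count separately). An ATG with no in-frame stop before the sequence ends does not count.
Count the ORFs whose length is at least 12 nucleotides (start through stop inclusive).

Frame 1: ATA TGG CGT TTT GAA GAA CAA TGG GAC AGT AAT AGG TTA TTC CAT CTA TGT AAC — no ATG→stop ORF.
Frame 2: TAT GGC GTT TTG AAG AAC AAT GGG ACA GTA ATA GGT TAT TCC ATC TAT GTA ACC — no ATG→stop ORF.
Frame 3: ATG GCG TTT TGA AGA ACA ATG GGA CAG TAA TAG GTT ATT CCA TCT ATG TAA — ATG at 3, stop TGA at 12 → 12 nt; ATG at 21, stop TAA at 30 → 12 nt; ATG at 48, stop TAA at 51 → 6 nt.
ORFs ≥ 12 nucleotides: frame 3 3–14 (12 nucleotides), frame 3 21–32 (12 nucleotides). Count = 2.

2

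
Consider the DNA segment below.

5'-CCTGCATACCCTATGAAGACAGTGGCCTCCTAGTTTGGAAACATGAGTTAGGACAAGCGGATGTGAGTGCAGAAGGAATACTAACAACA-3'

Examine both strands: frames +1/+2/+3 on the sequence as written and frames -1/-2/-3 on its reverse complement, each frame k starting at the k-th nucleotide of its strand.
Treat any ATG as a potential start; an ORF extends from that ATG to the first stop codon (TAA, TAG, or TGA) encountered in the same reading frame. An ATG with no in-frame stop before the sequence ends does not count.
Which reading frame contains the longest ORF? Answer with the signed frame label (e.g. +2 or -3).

+1

Reverse complement (5'→3'): TGTTGTTAGTATTCCTTCTGCACTCACATCCGCTTGTCCTAACTCATGTTTCCAAACTAGGAGGCCACTGTCTTCATAGGGTATGCAGG
Frame +1: CCT GCA TAC CCT ATG AAG ACA GTG GCC TCC TAG TTT GGA AAC ATG AGT TAG GAC AAG CGG ATG TGA GTG CAG AAG GAA TAC TAA CAA — ATG at 13, stop TAG at 31 → 21 nt; ATG at 43, stop TAG at 49 → 9 nt; ATG at 61, stop TGA at 64 → 6 nt.
Frame +2: CTG CAT ACC CTA TGA AGA CAG TGG CCT CCT AGT TTG GAA ACA TGA GTT AGG ACA AGC GGA TGT GAG TGC AGA AGG AAT ACT AAC AAC — no ATG→stop ORF.
Frame +3: TGC ATA CCC TAT GAA GAC AGT GGC CTC CTA GTT TGG AAA CAT GAG TTA GGA CAA GCG GAT GTG AGT GCA GAA GGA ATA CTA ACA ACA — no ATG→stop ORF.
Frame -1: TGT TGT TAG TAT TCC TTC TGC ACT CAC ATC CGC TTG TCC TAA CTC ATG TTT CCA AAC TAG GAG GCC ACT GTC TTC ATA GGG TAT GCA — ATG at 46, stop TAG at 58 → 15 nt.
Frame -2: GTT GTT AGT ATT CCT TCT GCA CTC ACA TCC GCT TGT CCT AAC TCA TGT TTC CAA ACT AGG AGG CCA CTG TCT TCA TAG GGT ATG CAG — no ATG→stop ORF.
Frame -3: TTG TTA GTA TTC CTT CTG CAC TCA CAT CCG CTT GTC CTA ACT CAT GTT TCC AAA CTA GGA GGC CAC TGT CTT CAT AGG GTA TGC AGG — no ATG→stop ORF.
Longest ORF is 21 nt in frame +1 (positions 13–33).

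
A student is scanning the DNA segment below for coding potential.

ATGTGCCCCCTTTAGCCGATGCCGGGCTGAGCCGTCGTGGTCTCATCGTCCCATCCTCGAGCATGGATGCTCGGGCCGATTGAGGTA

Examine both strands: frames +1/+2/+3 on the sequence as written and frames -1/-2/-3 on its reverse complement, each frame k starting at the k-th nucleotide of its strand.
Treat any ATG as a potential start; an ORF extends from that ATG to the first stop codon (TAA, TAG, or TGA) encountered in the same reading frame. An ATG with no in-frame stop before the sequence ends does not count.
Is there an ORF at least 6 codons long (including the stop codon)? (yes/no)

Reverse complement (5'→3'): TACCTCAATCGGCCCGAGCATCCATGCTCGAGGATGGGACGATGAGACCACGACGGCTCAGCCCGGCATCGGCTAAAGGGGGCACAT
Frame +1: ATG TGC CCC CTT TAG CCG ATG CCG GGC TGA GCC GTC GTG GTC TCA TCG TCC CAT CCT CGA GCA TGG ATG CTC GGG CCG ATT GAG GTA — ATG at 1, stop TAG at 13 → 15 nt; ATG at 19, stop TGA at 28 → 12 nt.
Frame +2: TGT GCC CCC TTT AGC CGA TGC CGG GCT GAG CCG TCG TGG TCT CAT CGT CCC ATC CTC GAG CAT GGA TGC TCG GGC CGA TTG AGG — no ATG→stop ORF.
Frame +3: GTG CCC CCT TTA GCC GAT GCC GGG CTG AGC CGT CGT GGT CTC ATC GTC CCA TCC TCG AGC ATG GAT GCT CGG GCC GAT TGA GGT — ATG at 63, stop TGA at 81 → 21 nt.
Frame -1: TAC CTC AAT CGG CCC GAG CAT CCA TGC TCG AGG ATG GGA CGA TGA GAC CAC GAC GGC TCA GCC CGG CAT CGG CTA AAG GGG GCA CAT — ATG at 34, stop TGA at 43 → 12 nt.
Frame -2: ACC TCA ATC GGC CCG AGC ATC CAT GCT CGA GGA TGG GAC GAT GAG ACC ACG ACG GCT CAG CCC GGC ATC GGC TAA AGG GGG CAC — no ATG→stop ORF.
Frame -3: CCT CAA TCG GCC CGA GCA TCC ATG CTC GAG GAT GGG ACG ATG AGA CCA CGA CGG CTC AGC CCG GCA TCG GCT AAA GGG GGC ACA — no ATG→stop ORF.
Frame +3 has an ORF of 7 codons (positions 63–83) ≥ 6, so yes.

yes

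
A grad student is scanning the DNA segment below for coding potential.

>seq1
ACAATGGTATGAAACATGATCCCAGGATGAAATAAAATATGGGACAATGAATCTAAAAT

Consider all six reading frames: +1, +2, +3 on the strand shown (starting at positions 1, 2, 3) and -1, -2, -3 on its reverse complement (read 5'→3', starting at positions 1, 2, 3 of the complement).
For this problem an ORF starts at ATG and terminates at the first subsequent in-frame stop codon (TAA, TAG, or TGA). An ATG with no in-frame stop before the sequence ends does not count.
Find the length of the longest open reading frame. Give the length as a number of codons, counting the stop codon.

Reverse complement (5'→3'): ATTTTAGATTCATTGTCCCATATTTTATTTCATCCTGGGATCATGTTTCATACCATTGT
Frame +1: ACA ATG GTA TGA AAC ATG ATC CCA GGA TGA AAT AAA ATA TGG GAC AAT GAA TCT AAA — ATG at 4, stop TGA at 10 → 9 nt; ATG at 16, stop TGA at 28 → 15 nt.
Frame +2: CAA TGG TAT GAA ACA TGA TCC CAG GAT GAA ATA AAA TAT GGG ACA ATG AAT CTA AAA — no ATG→stop ORF.
Frame +3: AAT GGT ATG AAA CAT GAT CCC AGG ATG AAA TAA AAT ATG GGA CAA TGA ATC TAA AAT — ATG at 9, stop TAA at 33 → 27 nt; ATG at 27, stop TAA at 33 → 9 nt; ATG at 39, stop TGA at 48 → 12 nt.
Frame -1: ATT TTA GAT TCA TTG TCC CAT ATT TTA TTT CAT CCT GGG ATC ATG TTT CAT ACC ATT — no ATG→stop ORF.
Frame -2: TTT TAG ATT CAT TGT CCC ATA TTT TAT TTC ATC CTG GGA TCA TGT TTC ATA CCA TTG — no ATG→stop ORF.
Frame -3: TTT AGA TTC ATT GTC CCA TAT TTT ATT TCA TCC TGG GAT CAT GTT TCA TAC CAT TGT — no ATG→stop ORF.
Longest: frame +3, positions 9–35, 27 nt = 9 codons = 8 aa. → 9 codons.

9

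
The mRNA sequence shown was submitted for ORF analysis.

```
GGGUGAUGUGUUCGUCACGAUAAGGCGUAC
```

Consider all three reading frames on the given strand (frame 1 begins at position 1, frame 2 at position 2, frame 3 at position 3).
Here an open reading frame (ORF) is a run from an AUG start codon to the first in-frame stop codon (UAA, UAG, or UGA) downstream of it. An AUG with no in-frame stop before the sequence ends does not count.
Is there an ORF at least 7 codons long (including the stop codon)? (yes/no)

no

Frame 1: GGG UGA UGU GUU CGU CAC GAU AAG GCG UAC — no AUG→stop ORF.
Frame 2: GGU GAU GUG UUC GUC ACG AUA AGG CGU — no AUG→stop ORF.
Frame 3: GUG AUG UGU UCG UCA CGA UAA GGC GUA — AUG at 6, stop UAA at 21 → 18 nt.
Largest ORF found is 6 codons < 7, so no.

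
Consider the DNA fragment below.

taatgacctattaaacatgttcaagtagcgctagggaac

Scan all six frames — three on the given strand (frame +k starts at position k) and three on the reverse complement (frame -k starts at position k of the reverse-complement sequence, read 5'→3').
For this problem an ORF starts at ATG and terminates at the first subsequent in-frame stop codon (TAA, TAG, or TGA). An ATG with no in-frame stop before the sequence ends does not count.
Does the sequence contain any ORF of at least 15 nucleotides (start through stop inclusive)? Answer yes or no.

Reverse complement (5'→3'): GTTCCCTAGCGCTACTTGAACATGTTTAATAGGTCATTA
Frame +1: TAA TGA CCT ATT AAA CAT GTT CAA GTA GCG CTA GGG AAC — no ATG→stop ORF.
Frame +2: AAT GAC CTA TTA AAC ATG TTC AAG TAG CGC TAG GGA — ATG at 17, stop TAG at 26 → 12 nt.
Frame +3: ATG ACC TAT TAA ACA TGT TCA AGT AGC GCT AGG GAA — ATG at 3, stop TAA at 12 → 12 nt.
Frame -1: GTT CCC TAG CGC TAC TTG AAC ATG TTT AAT AGG TCA TTA — no ATG→stop ORF.
Frame -2: TTC CCT AGC GCT ACT TGA ACA TGT TTA ATA GGT CAT — no ATG→stop ORF.
Frame -3: TCC CTA GCG CTA CTT GAA CAT GTT TAA TAG GTC ATT — no ATG→stop ORF.
Largest ORF found is 12 nucleotides < 15, so no.

no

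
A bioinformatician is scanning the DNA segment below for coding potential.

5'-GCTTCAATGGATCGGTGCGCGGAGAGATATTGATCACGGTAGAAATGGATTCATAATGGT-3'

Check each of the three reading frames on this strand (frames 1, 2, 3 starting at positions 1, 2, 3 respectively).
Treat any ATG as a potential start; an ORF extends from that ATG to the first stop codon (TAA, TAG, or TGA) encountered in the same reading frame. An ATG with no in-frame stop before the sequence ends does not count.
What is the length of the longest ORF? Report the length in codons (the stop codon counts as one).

9

Frame 1: GCT TCA ATG GAT CGG TGC GCG GAG AGA TAT TGA TCA CGG TAG AAA TGG ATT CAT AAT GGT — ATG at 7, stop TGA at 31 → 27 nt.
Frame 2: CTT CAA TGG ATC GGT GCG CGG AGA GAT ATT GAT CAC GGT AGA AAT GGA TTC ATA ATG — no ATG→stop ORF.
Frame 3: TTC AAT GGA TCG GTG CGC GGA GAG ATA TTG ATC ACG GTA GAA ATG GAT TCA TAA TGG — ATG at 45, stop TAA at 54 → 12 nt.
Longest: frame 1, positions 7–33, 27 nt = 9 codons = 8 aa. → 9 codons.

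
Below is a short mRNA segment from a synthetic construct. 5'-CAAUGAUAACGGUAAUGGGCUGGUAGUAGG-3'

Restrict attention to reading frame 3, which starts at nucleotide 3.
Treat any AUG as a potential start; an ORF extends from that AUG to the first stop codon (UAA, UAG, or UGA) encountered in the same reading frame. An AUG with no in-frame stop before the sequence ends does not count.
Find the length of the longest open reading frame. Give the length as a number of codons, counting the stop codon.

Frame 3: AUG AUA ACG GUA AUG GGC UGG UAG UAG — AUG at 3, stop UAG at 24 → 24 nt; AUG at 15, stop UAG at 24 → 12 nt.
Longest: frame 3, positions 3–26, 24 nt = 8 codons = 7 aa. → 8 codons.

8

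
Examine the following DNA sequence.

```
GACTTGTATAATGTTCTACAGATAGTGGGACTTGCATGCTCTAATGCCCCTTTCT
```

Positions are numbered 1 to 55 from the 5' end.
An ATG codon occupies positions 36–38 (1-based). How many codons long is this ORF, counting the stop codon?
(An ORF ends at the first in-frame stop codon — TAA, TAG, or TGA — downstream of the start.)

Codons from position 36: ATG (36–38), CTC (39–41), TAA (42–44).
TAA is the first in-frame stop; that's 3 codons including the stop.

3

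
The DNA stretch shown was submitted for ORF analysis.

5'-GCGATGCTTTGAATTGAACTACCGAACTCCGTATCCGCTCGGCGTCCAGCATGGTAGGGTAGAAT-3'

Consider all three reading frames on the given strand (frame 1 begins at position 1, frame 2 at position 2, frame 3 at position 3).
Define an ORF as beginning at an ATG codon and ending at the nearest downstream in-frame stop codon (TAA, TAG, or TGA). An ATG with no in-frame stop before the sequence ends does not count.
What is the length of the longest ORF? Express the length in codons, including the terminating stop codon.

4

Frame 1: GCG ATG CTT TGA ATT GAA CTA CCG AAC TCC GTA TCC GCT CGG CGT CCA GCA TGG TAG GGT AGA — ATG at 4, stop TGA at 10 → 9 nt.
Frame 2: CGA TGC TTT GAA TTG AAC TAC CGA ACT CCG TAT CCG CTC GGC GTC CAG CAT GGT AGG GTA GAA — no ATG→stop ORF.
Frame 3: GAT GCT TTG AAT TGA ACT ACC GAA CTC CGT ATC CGC TCG GCG TCC AGC ATG GTA GGG TAG AAT — ATG at 51, stop TAG at 60 → 12 nt.
Longest: frame 3, positions 51–62, 12 nt = 4 codons = 3 aa. → 4 codons.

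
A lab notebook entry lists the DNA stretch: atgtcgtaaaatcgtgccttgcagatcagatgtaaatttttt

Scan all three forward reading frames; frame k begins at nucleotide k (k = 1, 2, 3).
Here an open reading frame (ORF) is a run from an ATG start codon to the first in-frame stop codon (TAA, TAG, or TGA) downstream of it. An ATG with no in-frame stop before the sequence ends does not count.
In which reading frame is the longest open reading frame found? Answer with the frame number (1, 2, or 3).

Frame 1: ATG TCG TAA AAT CGT GCC TTG CAG ATC AGA TGT AAA TTT TTT — ATG at 1, stop TAA at 7 → 9 nt.
Frame 2: TGT CGT AAA ATC GTG CCT TGC AGA TCA GAT GTA AAT TTT — no ATG→stop ORF.
Frame 3: GTC GTA AAA TCG TGC CTT GCA GAT CAG ATG TAA ATT TTT — ATG at 30, stop TAA at 33 → 6 nt.
Longest ORF is 9 nt in frame 1 (positions 1–9).

1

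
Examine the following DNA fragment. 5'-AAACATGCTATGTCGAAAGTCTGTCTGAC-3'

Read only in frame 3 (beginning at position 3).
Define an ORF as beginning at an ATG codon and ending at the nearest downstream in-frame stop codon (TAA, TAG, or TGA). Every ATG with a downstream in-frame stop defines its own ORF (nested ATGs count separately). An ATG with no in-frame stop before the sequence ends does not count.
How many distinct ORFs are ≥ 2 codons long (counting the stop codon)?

Frame 3: ACA TGC TAT GTC GAA AGT CTG TCT GAC — no ATG→stop ORF.
No ORF reaches 2 codons. Count = 0.

0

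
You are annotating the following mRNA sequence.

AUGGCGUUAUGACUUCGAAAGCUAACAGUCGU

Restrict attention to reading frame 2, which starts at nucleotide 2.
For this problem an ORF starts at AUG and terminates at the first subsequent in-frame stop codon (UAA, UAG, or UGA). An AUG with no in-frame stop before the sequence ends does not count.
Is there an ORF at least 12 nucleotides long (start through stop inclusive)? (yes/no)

no

Frame 2: UGG CGU UAU GAC UUC GAA AGC UAA CAG UCG — no AUG→stop ORF.
Largest ORF found is 0 nucleotides < 12, so no.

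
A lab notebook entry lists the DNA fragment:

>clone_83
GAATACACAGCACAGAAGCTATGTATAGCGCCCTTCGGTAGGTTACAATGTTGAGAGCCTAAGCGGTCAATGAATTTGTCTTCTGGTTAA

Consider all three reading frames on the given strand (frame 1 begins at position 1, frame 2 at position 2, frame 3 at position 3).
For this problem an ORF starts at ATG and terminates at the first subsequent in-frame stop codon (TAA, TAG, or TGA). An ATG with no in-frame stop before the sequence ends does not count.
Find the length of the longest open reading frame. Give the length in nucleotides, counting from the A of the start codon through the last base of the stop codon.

Frame 1: GAA TAC ACA GCA CAG AAG CTA TGT ATA GCG CCC TTC GGT AGG TTA CAA TGT TGA GAG CCT AAG CGG TCA ATG AAT TTG TCT TCT GGT TAA — ATG at 70, stop TAA at 88 → 21 nt.
Frame 2: AAT ACA CAG CAC AGA AGC TAT GTA TAG CGC CCT TCG GTA GGT TAC AAT GTT GAG AGC CTA AGC GGT CAA TGA ATT TGT CTT CTG GTT — no ATG→stop ORF.
Frame 3: ATA CAC AGC ACA GAA GCT ATG TAT AGC GCC CTT CGG TAG GTT ACA ATG TTG AGA GCC TAA GCG GTC AAT GAA TTT GTC TTC TGG TTA — ATG at 21, stop TAG at 39 → 21 nt; ATG at 48, stop TAA at 60 → 15 nt.
Longest: frame 1, positions 70–90, 21 nt = 7 codons = 6 aa. → 21 nucleotides.

21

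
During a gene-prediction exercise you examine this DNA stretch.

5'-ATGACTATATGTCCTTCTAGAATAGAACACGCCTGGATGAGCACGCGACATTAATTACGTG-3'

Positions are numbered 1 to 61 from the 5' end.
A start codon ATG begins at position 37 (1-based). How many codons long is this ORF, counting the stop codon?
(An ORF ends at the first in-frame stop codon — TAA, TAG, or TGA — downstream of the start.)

Codons from position 37: ATG (37–39), AGC (40–42), ACG (43–45), CGA (46–48), CAT (49–51), TAA (52–54).
TAA is the first in-frame stop; that's 6 codons including the stop.

6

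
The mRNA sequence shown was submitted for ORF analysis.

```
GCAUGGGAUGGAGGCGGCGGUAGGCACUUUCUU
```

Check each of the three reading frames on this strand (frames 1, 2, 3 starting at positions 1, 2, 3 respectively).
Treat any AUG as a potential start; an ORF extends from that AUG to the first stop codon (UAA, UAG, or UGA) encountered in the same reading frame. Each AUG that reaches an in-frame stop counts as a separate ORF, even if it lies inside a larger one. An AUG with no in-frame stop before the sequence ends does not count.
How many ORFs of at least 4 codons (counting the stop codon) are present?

1

Frame 1: GCA UGG GAU GGA GGC GGC GGU AGG CAC UUU CUU — no AUG→stop ORF.
Frame 2: CAU GGG AUG GAG GCG GCG GUA GGC ACU UUC — no AUG→stop ORF.
Frame 3: AUG GGA UGG AGG CGG CGG UAG GCA CUU UCU — AUG at 3, stop UAG at 21 → 21 nt.
ORFs ≥ 4 codons: frame 3 3–23 (7 codons). Count = 1.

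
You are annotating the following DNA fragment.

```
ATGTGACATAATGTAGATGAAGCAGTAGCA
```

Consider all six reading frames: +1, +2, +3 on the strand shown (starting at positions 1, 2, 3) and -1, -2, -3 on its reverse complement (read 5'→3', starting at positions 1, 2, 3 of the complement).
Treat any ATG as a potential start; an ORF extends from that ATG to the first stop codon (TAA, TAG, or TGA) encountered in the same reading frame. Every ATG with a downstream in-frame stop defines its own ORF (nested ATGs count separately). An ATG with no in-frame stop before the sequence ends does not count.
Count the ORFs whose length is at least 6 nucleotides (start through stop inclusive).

Reverse complement (5'→3'): TGCTACTGCTTCATCTACATTATGTCACAT
Frame +1: ATG TGA CAT AAT GTA GAT GAA GCA GTA GCA — ATG at 1, stop TGA at 4 → 6 nt.
Frame +2: TGT GAC ATA ATG TAG ATG AAG CAG TAG — ATG at 11, stop TAG at 14 → 6 nt; ATG at 17, stop TAG at 26 → 12 nt.
Frame +3: GTG ACA TAA TGT AGA TGA AGC AGT AGC — no ATG→stop ORF.
Frame -1: TGC TAC TGC TTC ATC TAC ATT ATG TCA CAT — no ATG→stop ORF.
Frame -2: GCT ACT GCT TCA TCT ACA TTA TGT CAC — no ATG→stop ORF.
Frame -3: CTA CTG CTT CAT CTA CAT TAT GTC ACA — no ATG→stop ORF.
ORFs ≥ 6 nucleotides: frame +1 1–6 (6 nucleotides), frame +2 11–16 (6 nucleotides), frame +2 17–28 (12 nucleotides). Count = 3.

3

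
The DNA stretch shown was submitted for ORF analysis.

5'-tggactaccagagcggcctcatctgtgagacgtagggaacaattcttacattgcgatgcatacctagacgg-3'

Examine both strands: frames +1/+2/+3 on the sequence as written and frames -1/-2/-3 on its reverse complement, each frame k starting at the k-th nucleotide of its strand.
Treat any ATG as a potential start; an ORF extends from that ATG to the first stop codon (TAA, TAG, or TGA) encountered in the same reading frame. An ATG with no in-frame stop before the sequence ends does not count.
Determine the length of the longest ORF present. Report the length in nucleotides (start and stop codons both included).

57

Reverse complement (5'→3'): CCGTCTAGGTATGCATCGCAATGTAAGAATTGTTCCCTACGTCTCACAGATGAGGCCGCTCTGGTAGTCCA
Frame +1: TGG ACT ACC AGA GCG GCC TCA TCT GTG AGA CGT AGG GAA CAA TTC TTA CAT TGC GAT GCA TAC CTA GAC — no ATG→stop ORF.
Frame +2: GGA CTA CCA GAG CGG CCT CAT CTG TGA GAC GTA GGG AAC AAT TCT TAC ATT GCG ATG CAT ACC TAG ACG — ATG at 56, stop TAG at 65 → 12 nt.
Frame +3: GAC TAC CAG AGC GGC CTC ATC TGT GAG ACG TAG GGA ACA ATT CTT ACA TTG CGA TGC ATA CCT AGA CGG — no ATG→stop ORF.
Frame -1: CCG TCT AGG TAT GCA TCG CAA TGT AAG AAT TGT TCC CTA CGT CTC ACA GAT GAG GCC GCT CTG GTA GTC — no ATG→stop ORF.
Frame -2: CGT CTA GGT ATG CAT CGC AAT GTA AGA ATT GTT CCC TAC GTC TCA CAG ATG AGG CCG CTC TGG TAG TCC — ATG at 11, stop TAG at 65 → 57 nt; ATG at 50, stop TAG at 65 → 18 nt.
Frame -3: GTC TAG GTA TGC ATC GCA ATG TAA GAA TTG TTC CCT ACG TCT CAC AGA TGA GGC CGC TCT GGT AGT CCA — ATG at 21, stop TAA at 24 → 6 nt.
Longest: frame -2, positions 11–67, 57 nt = 19 codons = 18 aa. → 57 nucleotides.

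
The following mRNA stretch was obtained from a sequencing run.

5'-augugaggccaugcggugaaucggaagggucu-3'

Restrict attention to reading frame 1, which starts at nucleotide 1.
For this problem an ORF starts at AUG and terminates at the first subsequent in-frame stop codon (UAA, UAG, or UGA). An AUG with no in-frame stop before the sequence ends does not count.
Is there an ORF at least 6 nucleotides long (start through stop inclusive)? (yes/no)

yes

Frame 1: AUG UGA GGC CAU GCG GUG AAU CGG AAG GGU — AUG at 1, stop UGA at 4 → 6 nt.
Frame 1 has an ORF of 6 nucleotides (positions 1–6) ≥ 6, so yes.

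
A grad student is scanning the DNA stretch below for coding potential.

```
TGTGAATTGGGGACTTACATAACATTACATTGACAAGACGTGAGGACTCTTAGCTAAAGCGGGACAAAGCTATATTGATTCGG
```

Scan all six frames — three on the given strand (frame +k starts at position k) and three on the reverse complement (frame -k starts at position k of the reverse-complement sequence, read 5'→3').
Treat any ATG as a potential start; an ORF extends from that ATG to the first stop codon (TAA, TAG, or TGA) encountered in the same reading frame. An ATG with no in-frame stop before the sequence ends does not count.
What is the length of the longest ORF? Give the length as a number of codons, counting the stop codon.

Reverse complement (5'→3'): CCGAATCAATATAGCTTTGTCCCGCTTTAGCTAAGAGTCCTCACGTCTTGTCAATGTAATGTTATGTAAGTCCCCAATTCACA
Frame +1: TGT GAA TTG GGG ACT TAC ATA ACA TTA CAT TGA CAA GAC GTG AGG ACT CTT AGC TAA AGC GGG ACA AAG CTA TAT TGA TTC — no ATG→stop ORF.
Frame +2: GTG AAT TGG GGA CTT ACA TAA CAT TAC ATT GAC AAG ACG TGA GGA CTC TTA GCT AAA GCG GGA CAA AGC TAT ATT GAT TCG — no ATG→stop ORF.
Frame +3: TGA ATT GGG GAC TTA CAT AAC ATT ACA TTG ACA AGA CGT GAG GAC TCT TAG CTA AAG CGG GAC AAA GCT ATA TTG ATT CGG — no ATG→stop ORF.
Frame -1: CCG AAT CAA TAT AGC TTT GTC CCG CTT TAG CTA AGA GTC CTC ACG TCT TGT CAA TGT AAT GTT ATG TAA GTC CCC AAT TCA — ATG at 64, stop TAA at 67 → 6 nt.
Frame -2: CGA ATC AAT ATA GCT TTG TCC CGC TTT AGC TAA GAG TCC TCA CGT CTT GTC AAT GTA ATG TTA TGT AAG TCC CCA ATT CAC — no ATG→stop ORF.
Frame -3: GAA TCA ATA TAG CTT TGT CCC GCT TTA GCT AAG AGT CCT CAC GTC TTG TCA ATG TAA TGT TAT GTA AGT CCC CAA TTC ACA — ATG at 54, stop TAA at 57 → 6 nt.
Longest: frame -1, positions 64–69, 6 nt = 2 codons = 1 aa. → 2 codons.

2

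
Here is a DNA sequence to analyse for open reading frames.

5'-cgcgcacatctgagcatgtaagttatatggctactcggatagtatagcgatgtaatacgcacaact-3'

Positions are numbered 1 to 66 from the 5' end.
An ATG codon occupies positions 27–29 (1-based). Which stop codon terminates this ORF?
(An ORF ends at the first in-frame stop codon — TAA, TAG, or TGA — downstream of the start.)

TAG

Codons from position 27: ATG (27–29), GCT (30–32), ACT (33–35), CGG (36–38), ATA (39–41), GTA (42–44), TAG (45–47).
The first in-frame stop codon is TAG.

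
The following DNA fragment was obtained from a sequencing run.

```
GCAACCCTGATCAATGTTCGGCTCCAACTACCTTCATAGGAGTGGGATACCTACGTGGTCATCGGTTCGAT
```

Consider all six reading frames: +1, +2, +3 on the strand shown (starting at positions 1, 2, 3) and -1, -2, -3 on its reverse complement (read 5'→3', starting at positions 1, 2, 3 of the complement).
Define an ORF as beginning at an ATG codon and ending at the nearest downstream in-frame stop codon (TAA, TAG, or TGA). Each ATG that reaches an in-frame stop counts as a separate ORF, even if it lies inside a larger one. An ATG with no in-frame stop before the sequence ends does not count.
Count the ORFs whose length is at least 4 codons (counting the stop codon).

Reverse complement (5'→3'): ATCGAACCGATGACCACGTAGGTATCCCACTCCTATGAAGGTAGTTGGAGCCGAACATTGATCAGGGTTGC
Frame +1: GCA ACC CTG ATC AAT GTT CGG CTC CAA CTA CCT TCA TAG GAG TGG GAT ACC TAC GTG GTC ATC GGT TCG — no ATG→stop ORF.
Frame +2: CAA CCC TGA TCA ATG TTC GGC TCC AAC TAC CTT CAT AGG AGT GGG ATA CCT ACG TGG TCA TCG GTT CGA — no ATG→stop ORF.
Frame +3: AAC CCT GAT CAA TGT TCG GCT CCA ACT ACC TTC ATA GGA GTG GGA TAC CTA CGT GGT CAT CGG TTC GAT — no ATG→stop ORF.
Frame -1: ATC GAA CCG ATG ACC ACG TAG GTA TCC CAC TCC TAT GAA GGT AGT TGG AGC CGA ACA TTG ATC AGG GTT — ATG at 10, stop TAG at 19 → 12 nt.
Frame -2: TCG AAC CGA TGA CCA CGT AGG TAT CCC ACT CCT ATG AAG GTA GTT GGA GCC GAA CAT TGA TCA GGG TTG — ATG at 35, stop TGA at 59 → 27 nt.
Frame -3: CGA ACC GAT GAC CAC GTA GGT ATC CCA CTC CTA TGA AGG TAG TTG GAG CCG AAC ATT GAT CAG GGT TGC — no ATG→stop ORF.
ORFs ≥ 4 codons: frame -1 10–21 (4 codons), frame -2 35–61 (9 codons). Count = 2.

2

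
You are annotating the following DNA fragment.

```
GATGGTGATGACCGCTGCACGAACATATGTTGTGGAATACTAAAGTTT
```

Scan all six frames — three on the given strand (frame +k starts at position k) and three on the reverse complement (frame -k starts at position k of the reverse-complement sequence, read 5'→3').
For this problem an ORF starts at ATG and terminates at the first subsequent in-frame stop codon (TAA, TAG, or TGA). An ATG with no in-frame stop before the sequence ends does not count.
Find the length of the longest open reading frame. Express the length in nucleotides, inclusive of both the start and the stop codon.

42

Reverse complement (5'→3'): AAACTTTAGTATTCCACAACATATGTTCGTGCAGCGGTCATCACCATC
Frame +1: GAT GGT GAT GAC CGC TGC ACG AAC ATA TGT TGT GGA ATA CTA AAG TTT — no ATG→stop ORF.
Frame +2: ATG GTG ATG ACC GCT GCA CGA ACA TAT GTT GTG GAA TAC TAA AGT — ATG at 2, stop TAA at 41 → 42 nt; ATG at 8, stop TAA at 41 → 36 nt.
Frame +3: TGG TGA TGA CCG CTG CAC GAA CAT ATG TTG TGG AAT ACT AAA GTT — no ATG→stop ORF.
Frame -1: AAA CTT TAG TAT TCC ACA ACA TAT GTT CGT GCA GCG GTC ATC ACC ATC — no ATG→stop ORF.
Frame -2: AAC TTT AGT ATT CCA CAA CAT ATG TTC GTG CAG CGG TCA TCA CCA — no ATG→stop ORF.
Frame -3: ACT TTA GTA TTC CAC AAC ATA TGT TCG TGC AGC GGT CAT CAC CAT — no ATG→stop ORF.
Longest: frame +2, positions 2–43, 42 nt = 14 codons = 13 aa. → 42 nucleotides.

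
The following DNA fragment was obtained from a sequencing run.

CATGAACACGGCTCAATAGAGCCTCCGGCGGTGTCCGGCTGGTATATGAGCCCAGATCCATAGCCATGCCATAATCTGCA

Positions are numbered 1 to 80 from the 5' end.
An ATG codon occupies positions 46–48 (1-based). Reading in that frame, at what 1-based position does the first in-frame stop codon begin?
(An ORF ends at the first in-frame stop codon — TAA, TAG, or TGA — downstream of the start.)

Codons from position 46: ATG (46–48), AGC (49–51), CCA (52–54), GAT (55–57), CCA (58–60), TAG (61–63).
TAG is a stop codon; it begins at position 61.

61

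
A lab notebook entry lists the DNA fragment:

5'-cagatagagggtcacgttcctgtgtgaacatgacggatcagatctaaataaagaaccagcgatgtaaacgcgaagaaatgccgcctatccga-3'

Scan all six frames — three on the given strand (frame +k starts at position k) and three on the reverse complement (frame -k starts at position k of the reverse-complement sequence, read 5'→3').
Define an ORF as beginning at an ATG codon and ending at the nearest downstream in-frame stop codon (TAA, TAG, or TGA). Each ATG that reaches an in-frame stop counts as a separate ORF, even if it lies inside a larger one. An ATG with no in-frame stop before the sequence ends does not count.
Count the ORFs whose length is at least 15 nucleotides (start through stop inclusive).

Reverse complement (5'→3'): TCGGATAGGCGGCATTTCTTCGCGTTTACATCGCTGGTTCTTTATTTAGATCTGATCCGTCATGTTCACACAGGAACGTGACCCTCTATCTG
Frame +1: CAG ATA GAG GGT CAC GTT CCT GTG TGA ACA TGA CGG ATC AGA TCT AAA TAA AGA ACC AGC GAT GTA AAC GCG AAG AAA TGC CGC CTA TCC — no ATG→stop ORF.
Frame +2: AGA TAG AGG GTC ACG TTC CTG TGT GAA CAT GAC GGA TCA GAT CTA AAT AAA GAA CCA GCG ATG TAA ACG CGA AGA AAT GCC GCC TAT CCG — ATG at 62, stop TAA at 65 → 6 nt.
Frame +3: GAT AGA GGG TCA CGT TCC TGT GTG AAC ATG ACG GAT CAG ATC TAA ATA AAG AAC CAG CGA TGT AAA CGC GAA GAA ATG CCG CCT ATC CGA — ATG at 30, stop TAA at 45 → 18 nt.
Frame -1: TCG GAT AGG CGG CAT TTC TTC GCG TTT ACA TCG CTG GTT CTT TAT TTA GAT CTG ATC CGT CAT GTT CAC ACA GGA ACG TGA CCC TCT ATC — no ATG→stop ORF.
Frame -2: CGG ATA GGC GGC ATT TCT TCG CGT TTA CAT CGC TGG TTC TTT ATT TAG ATC TGA TCC GTC ATG TTC ACA CAG GAA CGT GAC CCT CTA TCT — no ATG→stop ORF.
Frame -3: GGA TAG GCG GCA TTT CTT CGC GTT TAC ATC GCT GGT TCT TTA TTT AGA TCT GAT CCG TCA TGT TCA CAC AGG AAC GTG ACC CTC TAT CTG — no ATG→stop ORF.
ORFs ≥ 15 nucleotides: frame +3 30–47 (18 nucleotides). Count = 1.

1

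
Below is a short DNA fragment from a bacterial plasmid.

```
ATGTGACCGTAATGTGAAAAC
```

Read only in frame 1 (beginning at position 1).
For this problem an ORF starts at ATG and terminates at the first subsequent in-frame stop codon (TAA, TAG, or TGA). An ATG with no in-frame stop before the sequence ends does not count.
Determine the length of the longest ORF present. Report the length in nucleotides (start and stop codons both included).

6

Frame 1: ATG TGA CCG TAA TGT GAA AAC — ATG at 1, stop TGA at 4 → 6 nt.
Longest: frame 1, positions 1–6, 6 nt = 2 codons = 1 aa. → 6 nucleotides.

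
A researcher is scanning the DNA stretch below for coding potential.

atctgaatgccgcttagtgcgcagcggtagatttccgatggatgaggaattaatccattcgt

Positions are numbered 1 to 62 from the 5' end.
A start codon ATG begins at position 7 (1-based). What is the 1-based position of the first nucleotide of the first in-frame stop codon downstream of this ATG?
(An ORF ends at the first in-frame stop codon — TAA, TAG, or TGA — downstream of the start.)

Codons from position 7: ATG (7–9), CCG (10–12), CTT (13–15), AGT (16–18), GCG (19–21), CAG (22–24), CGG (25–27), TAG (28–30).
TAG is a stop codon; it begins at position 28.

28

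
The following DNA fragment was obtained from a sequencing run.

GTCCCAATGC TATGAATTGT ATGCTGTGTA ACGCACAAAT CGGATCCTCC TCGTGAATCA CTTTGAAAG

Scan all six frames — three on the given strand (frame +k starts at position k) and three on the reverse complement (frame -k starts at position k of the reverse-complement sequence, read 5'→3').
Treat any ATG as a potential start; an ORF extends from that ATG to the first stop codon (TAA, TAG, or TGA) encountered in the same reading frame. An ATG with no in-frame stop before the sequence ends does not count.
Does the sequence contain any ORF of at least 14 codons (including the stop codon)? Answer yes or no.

yes

Reverse complement (5'→3'): CTTTCAAAGTGATTCACGAGGAGGATCCGATTTGTGCGTTACACAGCATACAATTCATAGCATTGGGAC
Frame +1: GTC CCA ATG CTA TGA ATT GTA TGC TGT GTA ACG CAC AAA TCG GAT CCT CCT CGT GAA TCA CTT TGA AAG — ATG at 7, stop TGA at 13 → 9 nt.
Frame +2: TCC CAA TGC TAT GAA TTG TAT GCT GTG TAA CGC ACA AAT CGG ATC CTC CTC GTG AAT CAC TTT GAA — no ATG→stop ORF.
Frame +3: CCC AAT GCT ATG AAT TGT ATG CTG TGT AAC GCA CAA ATC GGA TCC TCC TCG TGA ATC ACT TTG AAA — ATG at 12, stop TGA at 54 → 45 nt; ATG at 21, stop TGA at 54 → 36 nt.
Frame -1: CTT TCA AAG TGA TTC ACG AGG AGG ATC CGA TTT GTG CGT TAC ACA GCA TAC AAT TCA TAG CAT TGG GAC — no ATG→stop ORF.
Frame -2: TTT CAA AGT GAT TCA CGA GGA GGA TCC GAT TTG TGC GTT ACA CAG CAT ACA ATT CAT AGC ATT GGG — no ATG→stop ORF.
Frame -3: TTC AAA GTG ATT CAC GAG GAG GAT CCG ATT TGT GCG TTA CAC AGC ATA CAA TTC ATA GCA TTG GGA — no ATG→stop ORF.
Frame +3 has an ORF of 15 codons (positions 12–56) ≥ 14, so yes.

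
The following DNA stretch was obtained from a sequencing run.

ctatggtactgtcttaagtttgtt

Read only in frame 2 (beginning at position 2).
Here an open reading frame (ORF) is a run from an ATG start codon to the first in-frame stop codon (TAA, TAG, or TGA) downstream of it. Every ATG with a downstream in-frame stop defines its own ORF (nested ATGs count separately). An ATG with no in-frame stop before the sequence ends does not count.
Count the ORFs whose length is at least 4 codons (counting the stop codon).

0

Frame 2: TAT GGT ACT GTC TTA AGT TTG — no ATG→stop ORF.
No ORF reaches 4 codons. Count = 0.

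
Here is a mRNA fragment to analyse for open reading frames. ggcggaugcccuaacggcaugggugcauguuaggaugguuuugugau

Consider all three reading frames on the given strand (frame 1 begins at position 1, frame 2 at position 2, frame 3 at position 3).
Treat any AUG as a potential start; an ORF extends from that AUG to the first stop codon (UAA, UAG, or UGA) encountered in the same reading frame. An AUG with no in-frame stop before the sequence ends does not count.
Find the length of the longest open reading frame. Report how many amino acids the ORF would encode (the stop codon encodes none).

Frame 1: GGC GGA UGC CCU AAC GGC AUG GGU GCA UGU UAG GAU GGU UUU GUG — AUG at 19, stop UAG at 31 → 15 nt.
Frame 2: GCG GAU GCC CUA ACG GCA UGG GUG CAU GUU AGG AUG GUU UUG UGA — AUG at 35, stop UGA at 44 → 12 nt.
Frame 3: CGG AUG CCC UAA CGG CAU GGG UGC AUG UUA GGA UGG UUU UGU GAU — AUG at 6, stop UAA at 12 → 9 nt.
Longest: frame 1, positions 19–33, 15 nt = 5 codons = 4 aa. → 4 amino acids.

4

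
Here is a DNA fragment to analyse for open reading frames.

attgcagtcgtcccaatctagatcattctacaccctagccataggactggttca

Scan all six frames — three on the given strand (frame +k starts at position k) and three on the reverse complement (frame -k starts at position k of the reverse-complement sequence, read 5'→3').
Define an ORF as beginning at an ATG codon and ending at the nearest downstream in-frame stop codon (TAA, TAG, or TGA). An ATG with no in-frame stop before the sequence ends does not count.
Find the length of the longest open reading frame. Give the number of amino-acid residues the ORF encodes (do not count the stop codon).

4

Reverse complement (5'→3'): TGAACCAGTCCTATGGCTAGGGTGTAGAATGATCTAGATTGGGACGACTGCAAT
Frame +1: ATT GCA GTC GTC CCA ATC TAG ATC ATT CTA CAC CCT AGC CAT AGG ACT GGT TCA — no ATG→stop ORF.
Frame +2: TTG CAG TCG TCC CAA TCT AGA TCA TTC TAC ACC CTA GCC ATA GGA CTG GTT — no ATG→stop ORF.
Frame +3: TGC AGT CGT CCC AAT CTA GAT CAT TCT ACA CCC TAG CCA TAG GAC TGG TTC — no ATG→stop ORF.
Frame -1: TGA ACC AGT CCT ATG GCT AGG GTG TAG AAT GAT CTA GAT TGG GAC GAC TGC AAT — ATG at 13, stop TAG at 25 → 15 nt.
Frame -2: GAA CCA GTC CTA TGG CTA GGG TGT AGA ATG ATC TAG ATT GGG ACG ACT GCA — ATG at 29, stop TAG at 35 → 9 nt.
Frame -3: AAC CAG TCC TAT GGC TAG GGT GTA GAA TGA TCT AGA TTG GGA CGA CTG CAA — no ATG→stop ORF.
Longest: frame -1, positions 13–27, 15 nt = 5 codons = 4 aa. → 4 amino acids.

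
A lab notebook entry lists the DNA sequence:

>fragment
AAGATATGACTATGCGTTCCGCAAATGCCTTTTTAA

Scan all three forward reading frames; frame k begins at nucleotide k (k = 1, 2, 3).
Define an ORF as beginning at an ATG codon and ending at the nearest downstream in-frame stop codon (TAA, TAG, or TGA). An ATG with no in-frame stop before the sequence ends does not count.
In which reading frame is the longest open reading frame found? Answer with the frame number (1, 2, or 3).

1

Frame 1: AAG ATA TGA CTA TGC GTT CCG CAA ATG CCT TTT TAA — ATG at 25, stop TAA at 34 → 12 nt.
Frame 2: AGA TAT GAC TAT GCG TTC CGC AAA TGC CTT TTT — no ATG→stop ORF.
Frame 3: GAT ATG ACT ATG CGT TCC GCA AAT GCC TTT TTA — no ATG→stop ORF.
Longest ORF is 12 nt in frame 1 (positions 25–36).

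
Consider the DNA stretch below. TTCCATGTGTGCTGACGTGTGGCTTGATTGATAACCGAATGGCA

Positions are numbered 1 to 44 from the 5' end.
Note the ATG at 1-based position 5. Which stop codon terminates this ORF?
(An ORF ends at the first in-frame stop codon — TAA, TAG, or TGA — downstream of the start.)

Codons from position 5: ATG (5–7), TGT (8–10), GCT (11–13), GAC (14–16), GTG (17–19), TGG (20–22), CTT (23–25), GAT (26–28), TGA (29–31).
The first in-frame stop codon is TGA.

TGA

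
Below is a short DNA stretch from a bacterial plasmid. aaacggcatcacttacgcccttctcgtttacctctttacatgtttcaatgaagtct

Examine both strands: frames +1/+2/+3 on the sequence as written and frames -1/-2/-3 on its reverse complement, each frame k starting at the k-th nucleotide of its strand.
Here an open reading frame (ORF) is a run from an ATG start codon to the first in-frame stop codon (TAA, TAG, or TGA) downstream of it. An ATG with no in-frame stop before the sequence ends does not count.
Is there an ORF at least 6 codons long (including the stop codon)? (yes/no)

no

Reverse complement (5'→3'): AGACTTCATTGAAACATGTAAAGAGGTAAACGAGAAGGGCGTAAGTGATGCCGTTT
Frame +1: AAA CGG CAT CAC TTA CGC CCT TCT CGT TTA CCT CTT TAC ATG TTT CAA TGA AGT — ATG at 40, stop TGA at 49 → 12 nt.
Frame +2: AAC GGC ATC ACT TAC GCC CTT CTC GTT TAC CTC TTT ACA TGT TTC AAT GAA GTC — no ATG→stop ORF.
Frame +3: ACG GCA TCA CTT ACG CCC TTC TCG TTT ACC TCT TTA CAT GTT TCA ATG AAG TCT — no ATG→stop ORF.
Frame -1: AGA CTT CAT TGA AAC ATG TAA AGA GGT AAA CGA GAA GGG CGT AAG TGA TGC CGT — ATG at 16, stop TAA at 19 → 6 nt.
Frame -2: GAC TTC ATT GAA ACA TGT AAA GAG GTA AAC GAG AAG GGC GTA AGT GAT GCC GTT — no ATG→stop ORF.
Frame -3: ACT TCA TTG AAA CAT GTA AAG AGG TAA ACG AGA AGG GCG TAA GTG ATG CCG TTT — no ATG→stop ORF.
Largest ORF found is 4 codons < 6, so no.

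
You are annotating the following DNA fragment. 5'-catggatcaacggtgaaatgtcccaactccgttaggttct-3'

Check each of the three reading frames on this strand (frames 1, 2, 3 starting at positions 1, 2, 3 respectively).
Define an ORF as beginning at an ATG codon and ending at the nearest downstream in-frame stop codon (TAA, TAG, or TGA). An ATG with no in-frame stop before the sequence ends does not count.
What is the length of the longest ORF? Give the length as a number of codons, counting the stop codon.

6

Frame 1: CAT GGA TCA ACG GTG AAA TGT CCC AAC TCC GTT AGG TTC — no ATG→stop ORF.
Frame 2: ATG GAT CAA CGG TGA AAT GTC CCA ACT CCG TTA GGT TCT — ATG at 2, stop TGA at 14 → 15 nt.
Frame 3: TGG ATC AAC GGT GAA ATG TCC CAA CTC CGT TAG GTT — ATG at 18, stop TAG at 33 → 18 nt.
Longest: frame 3, positions 18–35, 18 nt = 6 codons = 5 aa. → 6 codons.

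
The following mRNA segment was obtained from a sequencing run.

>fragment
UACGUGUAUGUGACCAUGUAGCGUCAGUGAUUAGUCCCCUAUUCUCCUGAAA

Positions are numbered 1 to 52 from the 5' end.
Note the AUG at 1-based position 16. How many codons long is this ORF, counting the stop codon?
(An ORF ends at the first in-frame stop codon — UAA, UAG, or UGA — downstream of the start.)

2

Codons from position 16: AUG (16–18), UAG (19–21).
UAG is the first in-frame stop; that's 2 codons including the stop.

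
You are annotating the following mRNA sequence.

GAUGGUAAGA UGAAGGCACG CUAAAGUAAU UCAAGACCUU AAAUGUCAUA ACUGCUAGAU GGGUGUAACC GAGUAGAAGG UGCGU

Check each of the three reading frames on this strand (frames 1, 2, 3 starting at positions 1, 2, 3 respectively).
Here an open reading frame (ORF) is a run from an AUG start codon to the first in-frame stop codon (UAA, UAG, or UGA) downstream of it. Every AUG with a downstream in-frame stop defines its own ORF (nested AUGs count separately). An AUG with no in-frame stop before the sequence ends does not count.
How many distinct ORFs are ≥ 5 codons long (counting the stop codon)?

2

Frame 1: GAU GGU AAG AUG AAG GCA CGC UAA AGU AAU UCA AGA CCU UAA AUG UCA UAA CUG CUA GAU GGG UGU AAC CGA GUA GAA GGU GCG — AUG at 10, stop UAA at 22 → 15 nt; AUG at 43, stop UAA at 49 → 9 nt.
Frame 2: AUG GUA AGA UGA AGG CAC GCU AAA GUA AUU CAA GAC CUU AAA UGU CAU AAC UGC UAG AUG GGU GUA ACC GAG UAG AAG GUG CGU — AUG at 2, stop UGA at 11 → 12 nt; AUG at 59, stop UAG at 74 → 18 nt.
Frame 3: UGG UAA GAU GAA GGC ACG CUA AAG UAA UUC AAG ACC UUA AAU GUC AUA ACU GCU AGA UGG GUG UAA CCG AGU AGA AGG UGC — no AUG→stop ORF.
ORFs ≥ 5 codons: frame 1 10–24 (5 codons), frame 2 59–76 (6 codons). Count = 2.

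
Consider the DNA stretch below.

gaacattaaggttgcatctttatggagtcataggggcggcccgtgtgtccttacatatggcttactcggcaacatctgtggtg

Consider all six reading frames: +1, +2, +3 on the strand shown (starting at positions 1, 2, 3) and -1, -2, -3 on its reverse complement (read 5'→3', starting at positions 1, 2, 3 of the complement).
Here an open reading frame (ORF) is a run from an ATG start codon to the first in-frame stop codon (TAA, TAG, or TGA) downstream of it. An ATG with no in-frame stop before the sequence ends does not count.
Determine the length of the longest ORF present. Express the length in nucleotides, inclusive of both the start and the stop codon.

Reverse complement (5'→3'): CACCACAGATGTTGCCGAGTAAGCCATATGTAAGGACACACGGGCCGCCCCTATGACTCCATAAAGATGCAACCTTAATGTTC
Frame +1: GAA CAT TAA GGT TGC ATC TTT ATG GAG TCA TAG GGG CGG CCC GTG TGT CCT TAC ATA TGG CTT ACT CGG CAA CAT CTG TGG — ATG at 22, stop TAG at 31 → 12 nt.
Frame +2: AAC ATT AAG GTT GCA TCT TTA TGG AGT CAT AGG GGC GGC CCG TGT GTC CTT ACA TAT GGC TTA CTC GGC AAC ATC TGT GGT — no ATG→stop ORF.
Frame +3: ACA TTA AGG TTG CAT CTT TAT GGA GTC ATA GGG GCG GCC CGT GTG TCC TTA CAT ATG GCT TAC TCG GCA ACA TCT GTG GTG — no ATG→stop ORF.
Frame -1: CAC CAC AGA TGT TGC CGA GTA AGC CAT ATG TAA GGA CAC ACG GGC CGC CCC TAT GAC TCC ATA AAG ATG CAA CCT TAA TGT — ATG at 28, stop TAA at 31 → 6 nt; ATG at 67, stop TAA at 76 → 12 nt.
Frame -2: ACC ACA GAT GTT GCC GAG TAA GCC ATA TGT AAG GAC ACA CGG GCC GCC CCT ATG ACT CCA TAA AGA TGC AAC CTT AAT GTT — ATG at 53, stop TAA at 62 → 12 nt.
Frame -3: CCA CAG ATG TTG CCG AGT AAG CCA TAT GTA AGG ACA CAC GGG CCG CCC CTA TGA CTC CAT AAA GAT GCA ACC TTA ATG TTC — ATG at 9, stop TGA at 54 → 48 nt.
Longest: frame -3, positions 9–56, 48 nt = 16 codons = 15 aa. → 48 nucleotides.

48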